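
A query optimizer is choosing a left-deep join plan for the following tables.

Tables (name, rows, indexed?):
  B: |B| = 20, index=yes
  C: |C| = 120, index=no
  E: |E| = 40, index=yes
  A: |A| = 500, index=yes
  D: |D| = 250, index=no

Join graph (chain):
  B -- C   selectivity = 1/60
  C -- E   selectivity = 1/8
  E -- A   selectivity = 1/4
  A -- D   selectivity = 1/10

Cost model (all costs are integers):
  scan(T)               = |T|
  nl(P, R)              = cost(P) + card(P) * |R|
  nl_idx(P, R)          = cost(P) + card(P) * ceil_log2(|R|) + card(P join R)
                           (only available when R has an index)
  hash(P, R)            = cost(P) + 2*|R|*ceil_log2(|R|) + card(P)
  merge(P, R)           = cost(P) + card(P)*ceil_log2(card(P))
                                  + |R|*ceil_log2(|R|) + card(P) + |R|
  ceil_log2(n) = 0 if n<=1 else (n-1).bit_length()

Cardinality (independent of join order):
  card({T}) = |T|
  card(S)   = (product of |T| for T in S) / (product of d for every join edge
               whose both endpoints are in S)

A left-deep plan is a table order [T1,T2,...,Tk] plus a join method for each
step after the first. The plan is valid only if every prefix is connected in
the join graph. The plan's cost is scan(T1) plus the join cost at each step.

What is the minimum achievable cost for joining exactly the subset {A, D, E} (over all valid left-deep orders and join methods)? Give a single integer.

Selinger DP over subsets of {A,D,E}:
  {E}: scan cost=40, card=40
  {A}: scan cost=500, card=500
  {D}: scan cost=250, card=250
  {AE}: card=5000; try (E,hash)→1480, (A,merge)→5320, (A,nl_idx)→5400, (E,merge)→5780, (E,nl_idx)→8500, (A,hash)→9080 …(+2); best=1480 via (E,hash)
  {AD}: card=12500; try (D,hash)→5000, (A,merge)→7500, (D,merge)→7750, (A,hash)→9500, (A,nl_idx)→15000, (A,nl)→125250 …(+1); best=5000 via (D,hash)
  {ADE}: card=125000; try (D,hash)→10480, (E,hash)→17980, (D,merge)→73730, (E,merge)→192780, (E,nl_idx)→205000, (E,nl)→505000 …(+1); best=10480 via (D,hash)

10480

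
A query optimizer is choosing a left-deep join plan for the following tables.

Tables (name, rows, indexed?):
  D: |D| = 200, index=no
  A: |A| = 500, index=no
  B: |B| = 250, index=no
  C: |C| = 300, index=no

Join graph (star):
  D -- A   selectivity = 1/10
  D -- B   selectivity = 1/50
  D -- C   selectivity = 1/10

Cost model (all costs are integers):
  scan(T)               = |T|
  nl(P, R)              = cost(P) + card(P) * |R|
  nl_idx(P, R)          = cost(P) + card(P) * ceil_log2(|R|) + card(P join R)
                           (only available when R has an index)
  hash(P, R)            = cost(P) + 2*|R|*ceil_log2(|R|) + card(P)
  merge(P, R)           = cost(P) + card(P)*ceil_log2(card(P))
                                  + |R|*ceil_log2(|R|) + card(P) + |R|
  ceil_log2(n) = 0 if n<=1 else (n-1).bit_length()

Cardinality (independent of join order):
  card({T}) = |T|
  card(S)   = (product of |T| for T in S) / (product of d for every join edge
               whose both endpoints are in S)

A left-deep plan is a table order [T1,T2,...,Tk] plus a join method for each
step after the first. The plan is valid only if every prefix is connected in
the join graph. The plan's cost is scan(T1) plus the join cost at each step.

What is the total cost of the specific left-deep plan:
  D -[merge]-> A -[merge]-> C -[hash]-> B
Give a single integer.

step 1: scan D: cost=200, card=200
step 2: join A via merge
    card(P join A) = 200*500/(10) = 10000
    cost = 200 + 200*8 + 500*9 + 200 + 500 = 7000
step 3: join C via merge
    card(P join C) = 10000*300/(10) = 300000
    cost = 7000 + 10000*14 + 300*9 + 10000 + 300 = 160000
step 4: join B via hash
    card(P join B) = 300000*250/(50) = 1500000
    cost = 160000 + 2*250*8 + 300000 = 464000

464000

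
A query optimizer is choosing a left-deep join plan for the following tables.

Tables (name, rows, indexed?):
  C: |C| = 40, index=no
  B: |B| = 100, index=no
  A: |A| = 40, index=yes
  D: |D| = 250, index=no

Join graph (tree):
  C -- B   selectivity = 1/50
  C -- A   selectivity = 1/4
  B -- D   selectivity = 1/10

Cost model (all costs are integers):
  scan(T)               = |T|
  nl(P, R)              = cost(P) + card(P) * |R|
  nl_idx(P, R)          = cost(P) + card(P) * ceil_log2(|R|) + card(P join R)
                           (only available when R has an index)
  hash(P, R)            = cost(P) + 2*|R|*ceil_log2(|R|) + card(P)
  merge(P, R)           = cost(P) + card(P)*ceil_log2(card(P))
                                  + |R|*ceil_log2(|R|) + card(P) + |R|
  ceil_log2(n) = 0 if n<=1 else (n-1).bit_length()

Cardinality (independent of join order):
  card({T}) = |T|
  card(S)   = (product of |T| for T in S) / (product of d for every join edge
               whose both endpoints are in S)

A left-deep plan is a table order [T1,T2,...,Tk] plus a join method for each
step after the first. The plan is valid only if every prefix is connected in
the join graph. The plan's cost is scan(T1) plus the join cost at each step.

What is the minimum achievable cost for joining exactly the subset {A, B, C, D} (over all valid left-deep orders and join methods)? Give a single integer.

Selinger DP over subsets of {A,B,C,D}:
  {C}: scan cost=40, card=40
  {B}: scan cost=100, card=100
  {A}: scan cost=40, card=40
  {D}: scan cost=250, card=250
  {BC}: card=80; try (C,hash)→680, (B,merge)→1120, (C,merge)→1180, (B,hash)→1480, (B,nl)→4040, (C,nl)→4100; best=680 via (C,hash)
  {AC}: card=400; try (C,hash)→560, (A,hash)→560, (C,merge)→600, (A,merge)→600, (A,nl_idx)→680, (C,nl)→1640 …(+1); best=560 via (C,hash)
  {BD}: card=2500; try (B,hash)→1900, (D,merge)→3150, (B,merge)→3300, (D,hash)→4200, (D,nl)→25100, (B,nl)→25250; best=1900 via (B,hash)
  {ABC}: card=800; try (A,hash)→1240, (A,merge)→1600, (A,nl_idx)→1960, (B,hash)→2360, (A,nl)→3880, (B,merge)→5360 …(+1); best=1240 via (A,hash)
  {BCD}: card=2000; try (D,merge)→3570, (D,hash)→4760, (C,hash)→4880, (D,nl)→20680, (C,merge)→34680, (C,nl)→101900; best=3570 via (D,merge)
  {ABCD}: card=20000; try (D,hash)→6040, (A,hash)→6050, (D,merge)→12290, (A,merge)→27850, (A,nl_idx)→35570, (A,nl)→83570 …(+1); best=6040 via (D,hash)

6040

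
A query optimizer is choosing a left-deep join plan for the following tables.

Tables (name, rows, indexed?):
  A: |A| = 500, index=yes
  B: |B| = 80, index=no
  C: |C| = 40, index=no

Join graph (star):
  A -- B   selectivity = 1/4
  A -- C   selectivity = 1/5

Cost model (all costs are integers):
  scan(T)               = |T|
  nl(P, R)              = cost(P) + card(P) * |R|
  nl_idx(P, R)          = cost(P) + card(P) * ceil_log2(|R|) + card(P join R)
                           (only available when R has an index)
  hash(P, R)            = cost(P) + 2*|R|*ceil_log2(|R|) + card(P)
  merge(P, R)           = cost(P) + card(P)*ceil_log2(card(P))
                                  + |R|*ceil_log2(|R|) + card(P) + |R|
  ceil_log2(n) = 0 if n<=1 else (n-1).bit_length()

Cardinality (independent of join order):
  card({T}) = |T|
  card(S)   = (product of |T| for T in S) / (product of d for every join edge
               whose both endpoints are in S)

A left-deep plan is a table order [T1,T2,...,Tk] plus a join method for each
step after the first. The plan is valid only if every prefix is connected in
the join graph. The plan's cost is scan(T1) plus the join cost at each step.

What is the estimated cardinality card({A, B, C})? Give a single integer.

80000

Tables in S: A(500), B(80), C(40)
Edges inside S: A-B(d=4), A-C(d=5)
numerator = 500 * 80 * 40 = 1600000
denominator = 4 * 5 = 20
card(S) = 1600000 / 20 = 80000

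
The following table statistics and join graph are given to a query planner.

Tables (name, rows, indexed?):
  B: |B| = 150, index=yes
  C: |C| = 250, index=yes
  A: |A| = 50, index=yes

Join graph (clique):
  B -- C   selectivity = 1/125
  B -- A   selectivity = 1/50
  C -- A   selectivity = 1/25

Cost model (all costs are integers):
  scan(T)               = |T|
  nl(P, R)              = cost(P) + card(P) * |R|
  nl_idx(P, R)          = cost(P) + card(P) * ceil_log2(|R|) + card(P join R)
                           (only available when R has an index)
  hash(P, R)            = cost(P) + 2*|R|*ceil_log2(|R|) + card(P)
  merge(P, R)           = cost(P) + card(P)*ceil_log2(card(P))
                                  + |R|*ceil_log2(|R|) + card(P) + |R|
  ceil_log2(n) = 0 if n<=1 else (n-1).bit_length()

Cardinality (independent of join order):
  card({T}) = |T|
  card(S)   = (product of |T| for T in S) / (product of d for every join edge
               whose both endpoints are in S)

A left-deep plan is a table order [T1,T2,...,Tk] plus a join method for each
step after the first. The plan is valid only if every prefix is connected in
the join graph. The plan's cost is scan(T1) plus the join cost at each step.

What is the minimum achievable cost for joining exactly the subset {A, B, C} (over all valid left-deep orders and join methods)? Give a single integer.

1812

Selinger DP over subsets of {A,B,C}:
  {B}: scan cost=150, card=150
  {C}: scan cost=250, card=250
  {A}: scan cost=50, card=50
  {BC}: card=300; try (C,nl_idx)→1650, (B,nl_idx)→2550, (B,hash)→2900, (C,merge)→3750, (B,merge)→3850, (C,hash)→4300 …(+2); best=1650 via (C,nl_idx)
  {AB}: card=150; try (B,nl_idx)→600, (A,hash)→900, (A,nl_idx)→1200, (B,merge)→1750, (A,merge)→1850, (B,hash)→2500 …(+2); best=600 via (B,nl_idx)
  {AC}: card=500; try (C,nl_idx)→950, (A,hash)→1100, (A,nl_idx)→2250, (C,merge)→2650, (A,merge)→2850, (C,hash)→4100 …(+2); best=950 via (C,nl_idx)
  {ABC}: card=12; try (C,nl_idx)→1812, (A,hash)→2550, (A,nl_idx)→3462, (B,hash)→3850, (C,merge)→4200, (C,hash)→4750 …(+6); best=1812 via (C,nl_idx)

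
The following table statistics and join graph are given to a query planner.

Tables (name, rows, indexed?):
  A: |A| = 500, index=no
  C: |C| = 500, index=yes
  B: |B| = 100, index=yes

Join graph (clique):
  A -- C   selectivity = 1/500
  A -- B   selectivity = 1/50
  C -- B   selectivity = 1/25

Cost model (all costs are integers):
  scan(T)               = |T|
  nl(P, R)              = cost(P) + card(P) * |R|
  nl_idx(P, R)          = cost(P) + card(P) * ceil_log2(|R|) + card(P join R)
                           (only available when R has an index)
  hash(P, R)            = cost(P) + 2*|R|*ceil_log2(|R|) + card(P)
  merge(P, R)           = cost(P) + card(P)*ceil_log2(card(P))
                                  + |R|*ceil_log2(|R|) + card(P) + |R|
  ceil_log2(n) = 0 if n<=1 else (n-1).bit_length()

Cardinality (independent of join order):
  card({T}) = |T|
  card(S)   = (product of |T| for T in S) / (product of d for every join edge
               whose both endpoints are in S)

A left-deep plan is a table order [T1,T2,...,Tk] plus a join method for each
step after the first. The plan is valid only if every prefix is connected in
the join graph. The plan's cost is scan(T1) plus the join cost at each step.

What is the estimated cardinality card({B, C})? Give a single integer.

2000

Tables in S: B(100), C(500)
Edges inside S: C-B(d=25)
numerator = 100 * 500 = 50000
denominator = 25 = 25
card(S) = 50000 / 25 = 2000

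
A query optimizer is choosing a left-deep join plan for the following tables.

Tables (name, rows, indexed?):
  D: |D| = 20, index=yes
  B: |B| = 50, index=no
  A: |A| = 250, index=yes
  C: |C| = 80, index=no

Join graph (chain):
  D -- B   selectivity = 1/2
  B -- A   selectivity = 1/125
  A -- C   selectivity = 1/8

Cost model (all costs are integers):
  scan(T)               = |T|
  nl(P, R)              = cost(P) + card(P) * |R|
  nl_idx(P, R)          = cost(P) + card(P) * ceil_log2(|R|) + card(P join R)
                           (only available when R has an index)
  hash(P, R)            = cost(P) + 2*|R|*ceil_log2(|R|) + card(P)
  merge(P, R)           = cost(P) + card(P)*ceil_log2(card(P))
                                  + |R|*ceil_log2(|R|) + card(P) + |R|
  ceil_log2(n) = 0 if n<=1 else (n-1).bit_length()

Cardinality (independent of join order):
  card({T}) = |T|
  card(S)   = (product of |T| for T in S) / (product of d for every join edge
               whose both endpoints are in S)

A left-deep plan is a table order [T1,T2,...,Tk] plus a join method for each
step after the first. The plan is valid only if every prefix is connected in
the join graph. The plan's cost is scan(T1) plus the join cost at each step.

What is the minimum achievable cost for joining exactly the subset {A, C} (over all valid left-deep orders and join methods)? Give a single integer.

Selinger DP over subsets of {A,C}:
  {A}: scan cost=250, card=250
  {C}: scan cost=80, card=80
  {AC}: card=2500; try (C,hash)→1620, (A,merge)→2970, (C,merge)→3140, (A,nl_idx)→3220, (A,hash)→4160, (A,nl)→20080 …(+1); best=1620 via (C,hash)

1620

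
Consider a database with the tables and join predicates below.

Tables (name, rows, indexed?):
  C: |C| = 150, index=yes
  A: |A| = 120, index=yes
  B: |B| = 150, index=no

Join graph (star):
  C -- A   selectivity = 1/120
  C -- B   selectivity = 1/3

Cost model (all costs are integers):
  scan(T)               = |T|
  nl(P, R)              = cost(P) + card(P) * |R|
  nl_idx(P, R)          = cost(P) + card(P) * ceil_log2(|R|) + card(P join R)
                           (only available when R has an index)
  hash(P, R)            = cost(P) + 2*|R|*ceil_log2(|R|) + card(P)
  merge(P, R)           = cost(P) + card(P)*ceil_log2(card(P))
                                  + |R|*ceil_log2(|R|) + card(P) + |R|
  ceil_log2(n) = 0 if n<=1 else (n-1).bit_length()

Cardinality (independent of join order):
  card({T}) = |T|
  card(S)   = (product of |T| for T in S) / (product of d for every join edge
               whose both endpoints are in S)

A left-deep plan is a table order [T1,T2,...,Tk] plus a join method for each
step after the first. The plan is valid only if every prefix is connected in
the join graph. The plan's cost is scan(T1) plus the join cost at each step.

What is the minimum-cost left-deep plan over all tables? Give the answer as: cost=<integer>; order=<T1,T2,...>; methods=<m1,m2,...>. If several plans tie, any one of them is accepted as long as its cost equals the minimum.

Selinger DP (subsets sized 1..n):
  {C}: scan cost=150, card=150
  {A}: scan cost=120, card=120
  {B}: scan cost=150, card=150
  {AC}: card=150; try (C,nl_idx)→1230, (A,nl_idx)→1350, (A,hash)→1980, (C,merge)→2430, (A,merge)→2460, (C,hash)→2640 …(+2); best=1230 via (C,nl_idx)
  {BC}: card=7500; try (C,hash)→2700, (B,hash)→2700, (C,merge)→2850, (B,merge)→2850, (C,nl_idx)→8850, (C,nl)→22650 …(+1); best=2700 via (C,hash)
  {ABC}: card=7500; try (B,hash)→3780, (B,merge)→3930, (A,hash)→11880, (B,nl)→23730, (A,nl_idx)→62700, (A,merge)→108660 …(+1); best=3780 via (B,hash)

cost=3780; order=A,C,B; methods=nl_idx,hash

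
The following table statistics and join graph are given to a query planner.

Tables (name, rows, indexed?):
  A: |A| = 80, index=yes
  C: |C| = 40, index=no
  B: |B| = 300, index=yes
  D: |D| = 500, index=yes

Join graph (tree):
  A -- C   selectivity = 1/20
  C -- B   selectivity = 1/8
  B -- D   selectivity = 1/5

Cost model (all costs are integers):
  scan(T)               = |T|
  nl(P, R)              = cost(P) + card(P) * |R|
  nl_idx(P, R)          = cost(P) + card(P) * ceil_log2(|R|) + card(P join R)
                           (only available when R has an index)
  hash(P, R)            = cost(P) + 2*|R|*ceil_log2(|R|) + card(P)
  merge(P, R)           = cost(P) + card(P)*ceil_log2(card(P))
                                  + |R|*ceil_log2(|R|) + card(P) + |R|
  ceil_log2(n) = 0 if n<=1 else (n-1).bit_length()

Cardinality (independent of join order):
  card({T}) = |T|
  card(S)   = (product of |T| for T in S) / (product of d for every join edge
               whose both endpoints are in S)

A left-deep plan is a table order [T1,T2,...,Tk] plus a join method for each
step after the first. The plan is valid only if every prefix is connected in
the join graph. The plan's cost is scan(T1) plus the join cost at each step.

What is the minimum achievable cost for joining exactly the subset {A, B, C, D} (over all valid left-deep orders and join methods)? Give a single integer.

Selinger DP over subsets of {A,B,C,D}:
  {A}: scan cost=80, card=80
  {C}: scan cost=40, card=40
  {B}: scan cost=300, card=300
  {D}: scan cost=500, card=500
  {AC}: card=160; try (A,nl_idx)→480, (C,hash)→640, (A,merge)→960, (C,merge)→1000, (A,hash)→1200, (A,nl)→3240 …(+1); best=480 via (A,nl_idx)
  {BC}: card=1500; try (C,hash)→1080, (B,nl_idx)→1900, (B,merge)→3320, (C,merge)→3580, (B,hash)→5480, (B,nl)→12040 …(+1); best=1080 via (C,hash)
  {BD}: card=30000; try (B,hash)→6400, (D,merge)→8300, (B,merge)→8500, (D,hash)→9600, (D,nl_idx)→33000, (B,nl_idx)→35000 …(+2); best=6400 via (B,hash)
  {ABC}: card=6000; try (A,hash)→3700, (B,merge)→4920, (B,hash)→6040, (B,nl_idx)→7920, (A,nl_idx)→17580, (A,merge)→19720 …(+2); best=3700 via (A,hash)
  {BCD}: card=150000; try (D,hash)→11580, (D,merge)→24080, (C,hash)→36880, (D,nl_idx)→164580, (C,merge)→486680, (D,nl)→751080 …(+1); best=11580 via (D,hash)
  {ABCD}: card=600000; try (D,hash)→18700, (D,merge)→92700, (A,hash)→162700, (D,nl_idx)→657700, (A,nl_idx)→1661580, (A,merge)→2862220 …(+2); best=18700 via (D,hash)

18700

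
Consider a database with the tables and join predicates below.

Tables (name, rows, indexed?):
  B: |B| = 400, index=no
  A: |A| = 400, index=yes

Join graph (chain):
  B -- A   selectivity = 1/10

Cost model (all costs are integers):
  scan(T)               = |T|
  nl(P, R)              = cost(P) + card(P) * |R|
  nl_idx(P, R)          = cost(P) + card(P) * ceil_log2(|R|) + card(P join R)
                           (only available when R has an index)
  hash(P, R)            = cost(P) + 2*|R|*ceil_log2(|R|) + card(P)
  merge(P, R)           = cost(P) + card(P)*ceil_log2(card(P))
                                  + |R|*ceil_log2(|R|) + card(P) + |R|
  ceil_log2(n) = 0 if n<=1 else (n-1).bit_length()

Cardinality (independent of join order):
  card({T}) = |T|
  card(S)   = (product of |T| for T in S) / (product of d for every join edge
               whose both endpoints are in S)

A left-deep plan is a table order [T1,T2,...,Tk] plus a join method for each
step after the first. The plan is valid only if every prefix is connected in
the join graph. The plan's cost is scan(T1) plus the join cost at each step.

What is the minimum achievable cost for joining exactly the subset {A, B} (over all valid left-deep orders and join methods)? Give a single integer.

8000

Selinger DP over subsets of {A,B}:
  {B}: scan cost=400, card=400
  {A}: scan cost=400, card=400
  {AB}: card=16000; try (B,hash)→8000, (A,hash)→8000, (B,merge)→8400, (A,merge)→8400, (A,nl_idx)→20000, (B,nl)→160400 …(+1); best=8000 via (B,hash)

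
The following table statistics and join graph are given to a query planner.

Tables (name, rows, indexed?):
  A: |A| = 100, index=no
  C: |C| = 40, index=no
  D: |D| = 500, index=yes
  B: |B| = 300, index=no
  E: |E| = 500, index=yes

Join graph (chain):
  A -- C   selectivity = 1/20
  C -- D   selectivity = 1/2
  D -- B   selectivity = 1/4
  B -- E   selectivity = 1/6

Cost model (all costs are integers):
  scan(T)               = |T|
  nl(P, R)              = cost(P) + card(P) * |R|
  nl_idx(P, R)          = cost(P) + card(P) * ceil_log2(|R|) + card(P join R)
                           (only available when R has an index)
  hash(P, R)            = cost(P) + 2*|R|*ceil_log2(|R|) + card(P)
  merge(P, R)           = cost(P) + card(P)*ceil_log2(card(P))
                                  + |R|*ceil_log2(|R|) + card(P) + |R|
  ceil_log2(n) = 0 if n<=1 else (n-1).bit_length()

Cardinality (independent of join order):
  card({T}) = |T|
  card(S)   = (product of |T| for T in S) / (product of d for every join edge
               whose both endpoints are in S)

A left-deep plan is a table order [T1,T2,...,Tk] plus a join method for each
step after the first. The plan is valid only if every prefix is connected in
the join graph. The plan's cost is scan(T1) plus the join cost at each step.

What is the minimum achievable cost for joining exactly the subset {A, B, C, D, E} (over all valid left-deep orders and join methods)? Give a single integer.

Selinger DP over subsets of {A,B,C,D,E}:
  {A}: scan cost=100, card=100
  {C}: scan cost=40, card=40
  {D}: scan cost=500, card=500
  {B}: scan cost=300, card=300
  {E}: scan cost=500, card=500
  {AC}: card=200; try (C,hash)→680, (A,merge)→1120, (C,merge)→1180, (A,hash)→1480, (A,nl)→4040, (C,nl)→4100; best=680 via (C,hash)
  {CD}: card=10000; try (C,hash)→1480, (D,merge)→5320, (C,merge)→5780, (D,hash)→9080, (D,nl_idx)→10400, (D,nl)→20040 …(+1); best=1480 via (C,hash)
  {BD}: card=37500; try (B,hash)→6400, (D,merge)→8300, (B,merge)→8500, (D,hash)→9600, (D,nl_idx)→40500, (D,nl)→150300 …(+1); best=6400 via (B,hash)
  {BE}: card=25000; try (B,hash)→6400, (E,merge)→8300, (B,merge)→8500, (E,hash)→9600, (E,nl_idx)→28000, (E,nl)→150300 …(+1); best=6400 via (B,hash)
  {ACD}: card=50000; try (D,merge)→7480, (D,hash)→9880, (A,hash)→12880, (D,nl_idx)→52480, (D,nl)→100680, (A,merge)→152280 …(+1); best=7480 via (D,merge)
  {BCD}: card=750000; try (B,hash)→16880, (C,hash)→44380, (B,merge)→154480, (C,merge)→644180, (C,nl)→1506400, (B,nl)→3001480; best=16880 via (B,hash)
  {BDE}: card=3125000; try (D,hash)→40400, (E,hash)→52900, (D,merge)→411400, (E,merge)→648900, (D,nl_idx)→3356400, (E,nl_idx)→3468900 …(+2); best=40400 via (D,hash)
  {ABCD}: card=3750000; try (B,hash)→62880, (A,hash)→768280, (B,merge)→860480, (B,nl)→15007480, (A,merge)→15767680, (A,nl)→75016880; best=62880 via (B,hash)
  {BCDE}: card=62500000; try (E,hash)→775880, (C,hash)→3165880, (E,merge)→15771880, (E,nl_idx)→69266880, (C,merge)→71915680, (C,nl)→125040400 …(+1); best=775880 via (E,hash)
  {ABCDE}: card=312500000; try (E,hash)→3821880, (A,hash)→63277280, (E,merge)→86317880, (E,nl_idx)→346312880, (A,merge)→1688276680, (E,nl)→1875062880 …(+1); best=3821880 via (E,hash)

3821880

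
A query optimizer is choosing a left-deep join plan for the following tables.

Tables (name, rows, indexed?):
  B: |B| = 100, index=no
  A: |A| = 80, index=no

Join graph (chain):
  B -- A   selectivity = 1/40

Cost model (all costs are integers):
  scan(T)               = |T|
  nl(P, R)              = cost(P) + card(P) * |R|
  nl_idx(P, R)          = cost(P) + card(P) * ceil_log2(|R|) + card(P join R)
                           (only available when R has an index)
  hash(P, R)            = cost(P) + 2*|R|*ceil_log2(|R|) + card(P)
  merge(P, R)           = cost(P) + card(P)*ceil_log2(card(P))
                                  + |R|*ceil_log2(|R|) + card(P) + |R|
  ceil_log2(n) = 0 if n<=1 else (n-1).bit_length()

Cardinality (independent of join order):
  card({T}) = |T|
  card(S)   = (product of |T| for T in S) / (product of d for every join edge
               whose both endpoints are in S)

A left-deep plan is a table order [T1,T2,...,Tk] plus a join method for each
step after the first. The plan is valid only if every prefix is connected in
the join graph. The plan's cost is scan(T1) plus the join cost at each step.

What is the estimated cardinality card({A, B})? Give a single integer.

Tables in S: A(80), B(100)
Edges inside S: B-A(d=40)
numerator = 80 * 100 = 8000
denominator = 40 = 40
card(S) = 8000 / 40 = 200

200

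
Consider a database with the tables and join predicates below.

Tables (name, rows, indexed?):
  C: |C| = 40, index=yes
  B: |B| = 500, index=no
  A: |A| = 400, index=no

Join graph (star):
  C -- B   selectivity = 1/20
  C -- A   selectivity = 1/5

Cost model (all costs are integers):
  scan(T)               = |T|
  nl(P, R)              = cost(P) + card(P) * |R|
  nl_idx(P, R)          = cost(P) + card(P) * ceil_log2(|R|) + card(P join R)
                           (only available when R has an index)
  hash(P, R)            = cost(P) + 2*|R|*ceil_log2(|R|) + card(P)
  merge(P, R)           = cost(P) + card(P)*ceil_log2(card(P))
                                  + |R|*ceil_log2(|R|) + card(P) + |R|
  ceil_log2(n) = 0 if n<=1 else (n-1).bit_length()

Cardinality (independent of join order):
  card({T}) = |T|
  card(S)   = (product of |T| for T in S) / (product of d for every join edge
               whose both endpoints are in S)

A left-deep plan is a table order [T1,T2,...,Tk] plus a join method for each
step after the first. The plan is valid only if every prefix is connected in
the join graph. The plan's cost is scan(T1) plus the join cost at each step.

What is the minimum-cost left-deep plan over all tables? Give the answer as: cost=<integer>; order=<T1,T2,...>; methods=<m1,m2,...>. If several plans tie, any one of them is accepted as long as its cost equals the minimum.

Selinger DP (subsets sized 1..n):
  {C}: scan cost=40, card=40
  {B}: scan cost=500, card=500
  {A}: scan cost=400, card=400
  {BC}: card=1000; try (C,hash)→1480, (C,nl_idx)→4500, (B,merge)→5320, (C,merge)→5780, (B,hash)→9080, (B,nl)→20040 …(+1); best=1480 via (C,hash)
  {AC}: card=3200; try (C,hash)→1280, (A,merge)→4320, (C,merge)→4680, (C,nl_idx)→6000, (A,hash)→7280, (A,nl)→16040 …(+1); best=1280 via (C,hash)
  {ABC}: card=80000; try (A,hash)→9680, (B,hash)→13480, (A,merge)→16480, (B,merge)→47880, (A,nl)→401480, (B,nl)→1601280; best=9680 via (A,hash)

cost=9680; order=B,C,A; methods=hash,hash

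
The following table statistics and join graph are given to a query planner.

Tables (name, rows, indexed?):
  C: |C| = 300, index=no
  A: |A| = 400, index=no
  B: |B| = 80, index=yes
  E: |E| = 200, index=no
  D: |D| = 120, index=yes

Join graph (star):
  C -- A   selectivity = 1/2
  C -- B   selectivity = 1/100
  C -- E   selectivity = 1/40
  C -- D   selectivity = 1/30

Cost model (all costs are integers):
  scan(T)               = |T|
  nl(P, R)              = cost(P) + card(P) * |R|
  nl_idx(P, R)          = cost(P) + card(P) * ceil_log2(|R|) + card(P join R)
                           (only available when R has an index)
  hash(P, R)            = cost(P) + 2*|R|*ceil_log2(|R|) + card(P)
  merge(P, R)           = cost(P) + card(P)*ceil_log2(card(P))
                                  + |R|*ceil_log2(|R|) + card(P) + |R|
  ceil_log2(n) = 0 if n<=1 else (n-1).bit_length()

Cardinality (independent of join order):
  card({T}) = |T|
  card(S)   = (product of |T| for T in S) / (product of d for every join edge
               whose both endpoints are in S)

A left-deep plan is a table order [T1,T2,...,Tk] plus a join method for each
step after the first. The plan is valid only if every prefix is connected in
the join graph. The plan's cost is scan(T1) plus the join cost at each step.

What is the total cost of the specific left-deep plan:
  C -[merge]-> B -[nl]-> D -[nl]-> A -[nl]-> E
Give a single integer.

38816740

step 1: scan C: cost=300, card=300
step 2: join B via merge
    card(P join B) = 300*80/(100) = 240
    cost = 300 + 300*9 + 80*7 + 300 + 80 = 3940
step 3: join D via nl
    card(P join D) = 240*120/(30) = 960
    cost = 3940 + 240*120 = 32740
step 4: join A via nl
    card(P join A) = 960*400/(2) = 192000
    cost = 32740 + 960*400 = 416740
step 5: join E via nl
    card(P join E) = 192000*200/(40) = 960000
    cost = 416740 + 192000*200 = 38816740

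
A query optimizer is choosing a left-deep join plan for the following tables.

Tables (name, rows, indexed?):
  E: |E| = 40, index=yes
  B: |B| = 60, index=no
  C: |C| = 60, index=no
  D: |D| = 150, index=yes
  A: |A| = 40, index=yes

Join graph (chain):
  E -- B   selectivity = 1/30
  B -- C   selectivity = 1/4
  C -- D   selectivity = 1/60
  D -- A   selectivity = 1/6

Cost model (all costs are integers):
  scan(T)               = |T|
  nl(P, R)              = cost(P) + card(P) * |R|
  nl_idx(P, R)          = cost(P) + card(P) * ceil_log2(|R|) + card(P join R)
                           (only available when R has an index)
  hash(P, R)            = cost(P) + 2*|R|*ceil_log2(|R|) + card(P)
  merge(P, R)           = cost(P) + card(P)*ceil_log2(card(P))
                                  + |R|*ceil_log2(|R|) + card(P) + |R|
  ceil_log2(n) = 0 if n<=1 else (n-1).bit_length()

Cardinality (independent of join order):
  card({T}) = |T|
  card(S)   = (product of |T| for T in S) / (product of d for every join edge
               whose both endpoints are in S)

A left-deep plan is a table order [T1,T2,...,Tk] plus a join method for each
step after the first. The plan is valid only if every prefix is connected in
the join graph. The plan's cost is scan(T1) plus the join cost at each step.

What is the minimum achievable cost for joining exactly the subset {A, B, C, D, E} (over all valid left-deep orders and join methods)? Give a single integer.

7770

Selinger DP over subsets of {A,B,C,D,E}:
  {E}: scan cost=40, card=40
  {B}: scan cost=60, card=60
  {C}: scan cost=60, card=60
  {D}: scan cost=150, card=150
  {A}: scan cost=40, card=40
  {BE}: card=80; try (E,nl_idx)→500, (E,hash)→600, (B,merge)→740, (E,merge)→760, (B,hash)→800, (B,nl)→2440 …(+1); best=500 via (E,nl_idx)
  {BC}: card=900; try (C,hash)→840, (B,hash)→840, (C,merge)→900, (B,merge)→900, (C,nl)→3660, (B,nl)→3660; best=840 via (C,hash)
  {CD}: card=150; try (D,nl_idx)→690, (C,hash)→1020, (D,merge)→1830, (C,merge)→1920, (D,hash)→2520, (D,nl)→9060 …(+1); best=690 via (D,nl_idx)
  {AD}: card=1000; try (A,hash)→780, (D,nl_idx)→1360, (D,merge)→1670, (A,merge)→1780, (A,nl_idx)→2050, (D,hash)→2480 …(+2); best=780 via (A,hash)
  {BCE}: card=1200; try (C,hash)→1300, (C,merge)→1560, (E,hash)→2220, (C,nl)→5300, (E,nl_idx)→7440, (E,merge)→11020 …(+1); best=1300 via (C,hash)
  {BCD}: card=2250; try (B,hash)→1560, (B,merge)→2460, (D,hash)→4140, (B,nl)→9690, (D,nl_idx)→10290, (D,merge)→12090 …(+1); best=1560 via (B,hash)
  {ACD}: card=1000; try (A,hash)→1320, (A,merge)→2320, (C,hash)→2500, (A,nl_idx)→2590, (A,nl)→6690, (C,merge)→12200 …(+1); best=1320 via (A,hash)
  {BCDE}: card=3000; try (E,hash)→4290, (D,hash)→4900, (D,nl_idx)→13900, (D,merge)→17050, (E,nl_idx)→18060, (E,merge)→31090 …(+2); best=4290 via (E,hash)
  {ABCD}: card=15000; try (B,hash)→3040, (A,hash)→4290, (B,merge)→12740, (A,nl_idx)→30060, (A,merge)→31090, (B,nl)→61320 …(+1); best=3040 via (B,hash)
  {ABCDE}: card=20000; try (A,hash)→7770, (E,hash)→18520, (A,nl_idx)→42290, (A,merge)→43570, (E,nl_idx)→113040, (A,nl)→124290 …(+2); best=7770 via (A,hash)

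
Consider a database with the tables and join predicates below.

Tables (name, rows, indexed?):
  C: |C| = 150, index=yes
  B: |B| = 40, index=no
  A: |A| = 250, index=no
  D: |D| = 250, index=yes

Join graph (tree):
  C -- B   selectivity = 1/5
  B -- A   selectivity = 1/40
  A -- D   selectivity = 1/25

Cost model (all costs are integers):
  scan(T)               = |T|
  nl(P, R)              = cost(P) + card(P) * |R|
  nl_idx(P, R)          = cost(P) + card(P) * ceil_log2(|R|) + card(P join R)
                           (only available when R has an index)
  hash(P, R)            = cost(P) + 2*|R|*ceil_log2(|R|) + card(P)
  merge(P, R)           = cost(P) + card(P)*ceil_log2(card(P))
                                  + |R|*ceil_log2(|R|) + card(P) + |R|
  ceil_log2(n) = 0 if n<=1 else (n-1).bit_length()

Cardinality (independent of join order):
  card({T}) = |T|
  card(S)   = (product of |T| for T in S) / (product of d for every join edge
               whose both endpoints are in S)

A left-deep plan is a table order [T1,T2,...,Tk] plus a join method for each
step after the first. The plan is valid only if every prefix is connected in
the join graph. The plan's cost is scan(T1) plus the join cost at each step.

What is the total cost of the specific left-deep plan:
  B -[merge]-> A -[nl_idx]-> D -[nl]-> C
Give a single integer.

step 1: scan B: cost=40, card=40
step 2: join A via merge
    card(P join A) = 40*250/(40) = 250
    cost = 40 + 40*6 + 250*8 + 40 + 250 = 2570
step 3: join D via nl_idx
    card(P join D) = 250*250/(25) = 2500
    cost = 2570 + 250*8 + 2500 = 7070
step 4: join C via nl
    card(P join C) = 2500*150/(5) = 75000
    cost = 7070 + 2500*150 = 382070

382070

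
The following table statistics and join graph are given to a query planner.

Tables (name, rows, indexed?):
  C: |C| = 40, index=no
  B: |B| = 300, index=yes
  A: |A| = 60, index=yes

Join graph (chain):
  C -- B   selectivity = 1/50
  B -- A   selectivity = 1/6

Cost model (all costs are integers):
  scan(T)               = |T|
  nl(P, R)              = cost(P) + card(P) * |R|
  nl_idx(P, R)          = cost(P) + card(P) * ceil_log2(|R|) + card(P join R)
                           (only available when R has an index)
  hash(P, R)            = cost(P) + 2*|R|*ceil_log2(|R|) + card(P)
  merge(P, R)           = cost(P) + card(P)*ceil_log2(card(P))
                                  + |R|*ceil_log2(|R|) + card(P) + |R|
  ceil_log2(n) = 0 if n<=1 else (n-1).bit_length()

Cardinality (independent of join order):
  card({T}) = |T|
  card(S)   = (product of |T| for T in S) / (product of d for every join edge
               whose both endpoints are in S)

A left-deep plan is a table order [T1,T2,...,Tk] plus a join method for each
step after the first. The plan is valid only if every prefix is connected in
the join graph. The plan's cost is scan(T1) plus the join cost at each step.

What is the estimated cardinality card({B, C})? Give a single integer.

Tables in S: B(300), C(40)
Edges inside S: C-B(d=50)
numerator = 300 * 40 = 12000
denominator = 50 = 50
card(S) = 12000 / 50 = 240

240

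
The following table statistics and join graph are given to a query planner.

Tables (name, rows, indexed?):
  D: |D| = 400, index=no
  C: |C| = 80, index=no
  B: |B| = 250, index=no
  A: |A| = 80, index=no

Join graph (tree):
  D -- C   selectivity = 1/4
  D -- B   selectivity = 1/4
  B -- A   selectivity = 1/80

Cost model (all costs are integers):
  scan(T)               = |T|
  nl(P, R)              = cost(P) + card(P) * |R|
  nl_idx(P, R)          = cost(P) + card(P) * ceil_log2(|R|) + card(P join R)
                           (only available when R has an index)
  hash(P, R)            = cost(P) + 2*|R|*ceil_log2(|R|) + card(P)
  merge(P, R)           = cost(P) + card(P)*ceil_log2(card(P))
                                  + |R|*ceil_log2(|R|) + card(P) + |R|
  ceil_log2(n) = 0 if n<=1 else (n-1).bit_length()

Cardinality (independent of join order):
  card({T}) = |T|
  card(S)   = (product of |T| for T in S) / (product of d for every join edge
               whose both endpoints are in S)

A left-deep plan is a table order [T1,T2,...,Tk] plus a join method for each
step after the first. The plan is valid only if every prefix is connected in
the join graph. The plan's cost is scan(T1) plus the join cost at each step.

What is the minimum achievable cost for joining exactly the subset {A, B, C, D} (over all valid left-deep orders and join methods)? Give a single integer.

33990

Selinger DP over subsets of {A,B,C,D}:
  {D}: scan cost=400, card=400
  {C}: scan cost=80, card=80
  {B}: scan cost=250, card=250
  {A}: scan cost=80, card=80
  {CD}: card=8000; try (C,hash)→1920, (D,merge)→4720, (C,merge)→5040, (D,hash)→7360, (D,nl)→32080, (C,nl)→32400; best=1920 via (C,hash)
  {BD}: card=25000; try (B,hash)→4800, (D,merge)→6500, (B,merge)→6650, (D,hash)→7700, (D,nl)→100250, (B,nl)→100400; best=4800 via (B,hash)
  {AB}: card=250; try (A,hash)→1620, (B,merge)→2970, (A,merge)→3140, (B,hash)→4160, (B,nl)→20080, (A,nl)→20250; best=1620 via (A,hash)
  {BCD}: card=500000; try (B,hash)→13920, (C,hash)→30920, (B,merge)→116170, (C,merge)→405440, (B,nl)→2001920, (C,nl)→2004800; best=13920 via (B,hash)
  {ABD}: card=25000; try (D,merge)→7870, (D,hash)→9070, (A,hash)→30920, (D,nl)→101620, (A,merge)→405440, (A,nl)→2004800; best=7870 via (D,merge)
  {ABCD}: card=500000; try (C,hash)→33990, (C,merge)→408510, (A,hash)→515040, (C,nl)→2007870, (A,merge)→10014560, (A,nl)→40013920; best=33990 via (C,hash)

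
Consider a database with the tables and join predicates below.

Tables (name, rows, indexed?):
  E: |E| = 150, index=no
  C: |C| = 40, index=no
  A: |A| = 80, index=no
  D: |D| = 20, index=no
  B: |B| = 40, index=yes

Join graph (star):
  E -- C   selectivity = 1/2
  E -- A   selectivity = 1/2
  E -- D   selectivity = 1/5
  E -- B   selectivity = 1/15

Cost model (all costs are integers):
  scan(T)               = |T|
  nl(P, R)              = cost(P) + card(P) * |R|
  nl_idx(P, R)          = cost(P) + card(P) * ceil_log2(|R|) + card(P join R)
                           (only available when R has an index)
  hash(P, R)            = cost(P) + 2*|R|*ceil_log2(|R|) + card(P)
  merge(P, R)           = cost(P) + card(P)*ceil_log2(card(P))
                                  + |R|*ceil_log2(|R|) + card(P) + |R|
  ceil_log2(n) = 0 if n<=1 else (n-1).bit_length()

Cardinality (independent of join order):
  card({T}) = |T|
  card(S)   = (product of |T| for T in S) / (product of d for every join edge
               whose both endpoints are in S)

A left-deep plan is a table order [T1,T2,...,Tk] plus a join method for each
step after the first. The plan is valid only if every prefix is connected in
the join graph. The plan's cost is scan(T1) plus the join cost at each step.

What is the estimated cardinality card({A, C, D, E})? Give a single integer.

480000

Tables in S: A(80), C(40), D(20), E(150)
Edges inside S: E-C(d=2), E-A(d=2), E-D(d=5)
numerator = 80 * 40 * 20 * 150 = 9600000
denominator = 2 * 2 * 5 = 20
card(S) = 9600000 / 20 = 480000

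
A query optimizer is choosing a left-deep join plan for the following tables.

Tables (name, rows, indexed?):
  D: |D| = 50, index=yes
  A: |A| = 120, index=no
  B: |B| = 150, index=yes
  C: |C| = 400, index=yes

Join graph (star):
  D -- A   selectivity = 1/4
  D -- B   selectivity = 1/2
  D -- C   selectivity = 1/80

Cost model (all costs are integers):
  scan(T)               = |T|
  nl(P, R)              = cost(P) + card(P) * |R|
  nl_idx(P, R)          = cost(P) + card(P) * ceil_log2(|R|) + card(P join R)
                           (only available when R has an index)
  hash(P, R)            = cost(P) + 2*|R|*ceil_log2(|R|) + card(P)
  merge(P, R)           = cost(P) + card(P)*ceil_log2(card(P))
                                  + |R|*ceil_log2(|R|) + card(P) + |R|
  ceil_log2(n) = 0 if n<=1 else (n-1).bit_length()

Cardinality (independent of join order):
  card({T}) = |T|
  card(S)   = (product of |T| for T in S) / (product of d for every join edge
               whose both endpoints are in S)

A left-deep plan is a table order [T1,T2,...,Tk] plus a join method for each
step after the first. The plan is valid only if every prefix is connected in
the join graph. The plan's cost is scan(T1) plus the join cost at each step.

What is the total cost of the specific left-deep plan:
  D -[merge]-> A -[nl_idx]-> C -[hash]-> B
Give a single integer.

step 1: scan D: cost=50, card=50
step 2: join A via merge
    card(P join A) = 50*120/(4) = 1500
    cost = 50 + 50*6 + 120*7 + 50 + 120 = 1360
step 3: join C via nl_idx
    card(P join C) = 1500*400/(80) = 7500
    cost = 1360 + 1500*9 + 7500 = 22360
step 4: join B via hash
    card(P join B) = 7500*150/(2) = 562500
    cost = 22360 + 2*150*8 + 7500 = 32260

32260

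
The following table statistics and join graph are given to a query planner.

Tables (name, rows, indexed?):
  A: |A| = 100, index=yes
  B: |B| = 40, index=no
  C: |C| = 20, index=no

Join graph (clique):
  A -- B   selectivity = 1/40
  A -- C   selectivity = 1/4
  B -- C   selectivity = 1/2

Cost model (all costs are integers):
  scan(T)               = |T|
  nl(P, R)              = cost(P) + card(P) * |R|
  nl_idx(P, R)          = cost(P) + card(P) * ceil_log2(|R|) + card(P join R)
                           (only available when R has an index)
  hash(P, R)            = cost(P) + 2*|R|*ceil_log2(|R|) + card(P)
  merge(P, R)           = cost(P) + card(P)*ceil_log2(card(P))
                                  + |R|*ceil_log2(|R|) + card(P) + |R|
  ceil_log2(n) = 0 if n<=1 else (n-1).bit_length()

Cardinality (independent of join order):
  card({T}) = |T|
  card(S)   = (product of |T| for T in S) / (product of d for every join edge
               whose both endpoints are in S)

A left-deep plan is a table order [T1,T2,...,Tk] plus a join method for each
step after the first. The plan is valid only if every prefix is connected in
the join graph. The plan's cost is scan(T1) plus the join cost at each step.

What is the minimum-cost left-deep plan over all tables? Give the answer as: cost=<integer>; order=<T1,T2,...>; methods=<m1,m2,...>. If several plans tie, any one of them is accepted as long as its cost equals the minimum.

cost=720; order=B,A,C; methods=nl_idx,hash

Selinger DP (subsets sized 1..n):
  {A}: scan cost=100, card=100
  {B}: scan cost=40, card=40
  {C}: scan cost=20, card=20
  {AB}: card=100; try (A,nl_idx)→420, (B,hash)→680, (A,merge)→1120, (B,merge)→1180, (A,hash)→1480, (A,nl)→4040 …(+1); best=420 via (A,nl_idx)
  {AC}: card=500; try (C,hash)→400, (A,nl_idx)→660, (A,merge)→940, (C,merge)→1020, (A,hash)→1440, (A,nl)→2020 …(+1); best=400 via (C,hash)
  {BC}: card=400; try (C,hash)→280, (B,merge)→420, (C,merge)→440, (B,hash)→520, (B,nl)→820, (C,nl)→840; best=280 via (C,hash)
  {ABC}: card=250; try (C,hash)→720, (C,merge)→1340, (B,hash)→1380, (A,hash)→2080, (C,nl)→2420, (A,nl_idx)→3330 …(+4); best=720 via (C,hash)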